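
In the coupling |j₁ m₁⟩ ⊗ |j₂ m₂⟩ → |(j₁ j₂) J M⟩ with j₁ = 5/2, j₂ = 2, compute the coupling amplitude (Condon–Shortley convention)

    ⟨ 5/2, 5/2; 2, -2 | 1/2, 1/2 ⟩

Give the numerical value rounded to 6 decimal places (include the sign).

+0.577350

triangle: 4!×1!×0!/6! = 24/720
(j±m)!: 5!×0!×0!×4!×1!×0! = 2880
prefactor² = (2J+1)×Δ×N² = 192
  k=0: +1/(0!×4!×0!×0!×1!×0!) = 1/24
Σ = 1/24  ⇒  CG² = 192×1/24² = 1/3
CG = +√(1/3) = +0.577350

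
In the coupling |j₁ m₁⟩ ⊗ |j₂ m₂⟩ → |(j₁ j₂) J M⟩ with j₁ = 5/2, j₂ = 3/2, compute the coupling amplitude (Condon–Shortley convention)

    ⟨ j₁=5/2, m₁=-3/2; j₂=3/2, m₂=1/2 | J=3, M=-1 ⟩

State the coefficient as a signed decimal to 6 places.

−√(49/120) ≈ -0.639010

j₁+j₂−J=1  J+j₁−j₂=4  J−j₁+j₂=2  j₁+j₂+J+1=8
(j₁±m₁, j₂±m₂, J±M) = (1,4,2,1,2,4)
P² = 96/5
sum k=0..1:
  [0] +1/48 = 1/48
  [1] −1/6 = -1/6
S = -7/48
C² = P²·S² = 49/120 ; C = -0.639010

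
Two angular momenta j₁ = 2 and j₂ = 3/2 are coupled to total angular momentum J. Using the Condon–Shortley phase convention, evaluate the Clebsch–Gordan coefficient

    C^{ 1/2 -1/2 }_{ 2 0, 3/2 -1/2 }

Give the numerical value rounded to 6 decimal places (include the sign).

−√(1/5) = -0.447214

triangle: 3!·1!·0!/5! = 6/120
(j±m)!: 2!·2!·1!·2!·0!·1! = 8
prefactor² = (2J+1)·Δ·N² = 4/5
  k=1: −1/(1!·2!·1!·0!·0!·0!) = -1/2
Σ = -1/2  ⇒  CG² = 4/5·(-1/2)² = 1/5
CG = −√(1/5) = -0.447214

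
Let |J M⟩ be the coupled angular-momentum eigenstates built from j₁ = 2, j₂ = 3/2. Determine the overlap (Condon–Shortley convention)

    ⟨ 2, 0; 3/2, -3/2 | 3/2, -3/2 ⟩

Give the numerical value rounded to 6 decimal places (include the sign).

+0.447214  (= +√(1/5))

√[4·2!2!1!/6! · 2!2!0!3!0!3!] = √(16/5)
  +(−1)^0/∏(0,2,2,0,0,1)! = 1/4  (running 1/4)
⟨..|..⟩ = √(16/5)·(1/4) = +0.447214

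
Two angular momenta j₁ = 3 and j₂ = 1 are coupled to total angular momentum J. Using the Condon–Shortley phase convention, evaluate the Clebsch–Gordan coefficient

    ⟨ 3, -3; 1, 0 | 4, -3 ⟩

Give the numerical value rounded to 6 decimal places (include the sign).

j₁+j₂−J=0  J+j₁−j₂=6  J−j₁+j₂=2  j₁+j₂+J+1=9
(j₁±m₁, j₂±m₂, J±M) = (0,6,1,1,1,7)
P² = 129600
sum k=0..0:
  [0] +1/720 = 1/720
S = 1/720
C² = P²·S² = 1/4 ; C = +0.500000

+√(1/4) ≈ +0.500000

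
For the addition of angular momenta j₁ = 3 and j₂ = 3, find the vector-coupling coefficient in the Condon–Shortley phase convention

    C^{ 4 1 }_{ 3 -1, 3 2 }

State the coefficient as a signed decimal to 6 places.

+0.455842  (= +√(16/77))

√[9·2!4!4!/11! · 2!4!5!1!5!3!] = √(82944/77)
  +(−1)^1/∏(1,1,3,4,1,0)! = -1/144  (running -1/144)
  +(−1)^2/∏(2,0,2,3,2,1)! = 1/48  (running 1/72)
⟨..|..⟩ = √(82944/77)·(1/72) = +0.455842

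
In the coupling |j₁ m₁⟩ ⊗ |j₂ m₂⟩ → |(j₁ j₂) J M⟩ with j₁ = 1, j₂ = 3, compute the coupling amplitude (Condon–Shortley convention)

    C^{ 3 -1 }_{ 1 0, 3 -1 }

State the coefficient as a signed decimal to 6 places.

+0.288675

triangle: 1!*1!*5!/8! = 120/40320
(j±m)!: 1!*1!*2!*4!*2!*4! = 2304
prefactor² = (2J+1)*Δ*N² = 48
  k=0: +1/(0!*1!*1!*2!*0!*3!) = 1/12
  k=1: −1/(1!*0!*0!*1!*1!*4!) = -1/24
Σ = 1/24  ⇒  CG² = 48*1/24² = 1/12
CG = +√(1/12) = +0.288675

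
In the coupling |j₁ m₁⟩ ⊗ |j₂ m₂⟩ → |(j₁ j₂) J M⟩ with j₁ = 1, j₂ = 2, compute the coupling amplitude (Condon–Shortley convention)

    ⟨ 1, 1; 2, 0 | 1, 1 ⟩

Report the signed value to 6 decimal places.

triangle: 2!*0!*2!/5! = 4/120
(j±m)!: 2!*0!*2!*2!*2!*0! = 16
prefactor² = (2J+1)*Δ*N² = 8/5
  k=0: +1/(0!*2!*0!*2!*0!*0!) = 1/4
Σ = 1/4  ⇒  CG² = 8/5*1/4² = 1/10
CG = +√(1/10) = +0.316228

+0.316228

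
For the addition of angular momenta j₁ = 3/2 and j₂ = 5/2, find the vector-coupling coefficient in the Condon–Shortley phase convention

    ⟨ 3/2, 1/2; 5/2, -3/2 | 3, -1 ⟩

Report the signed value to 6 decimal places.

+0.639010

j₁+j₂−J=1  J+j₁−j₂=2  J−j₁+j₂=4  j₁+j₂+J+1=8
(j₁±m₁, j₂±m₂, J±M) = (2,1,1,4,2,4)
P² = 96/5
sum k=0..1:
  [0] +1/6 = 1/6
  [1] −1/48 = -1/48
S = 7/48
C² = P²·S² = 49/120 ; C = +0.639010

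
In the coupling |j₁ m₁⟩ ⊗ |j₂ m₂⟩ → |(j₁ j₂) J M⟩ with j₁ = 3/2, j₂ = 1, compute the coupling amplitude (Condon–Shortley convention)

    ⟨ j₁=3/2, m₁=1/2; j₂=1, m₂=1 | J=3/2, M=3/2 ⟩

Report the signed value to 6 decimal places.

triangle: 1!*2!*1!/5! = 2/120
(j±m)!: 2!*1!*2!*0!*3!*0! = 24
prefactor² = (2J+1)*Δ*N² = 8/5
  k=1: −1/(1!*0!*0!*1!*2!*0!) = -1/2
Σ = -1/2  ⇒  CG² = 8/5*(-1/2)² = 2/5
CG = −√(2/5) = -0.632456

−√(2/5) = -0.632456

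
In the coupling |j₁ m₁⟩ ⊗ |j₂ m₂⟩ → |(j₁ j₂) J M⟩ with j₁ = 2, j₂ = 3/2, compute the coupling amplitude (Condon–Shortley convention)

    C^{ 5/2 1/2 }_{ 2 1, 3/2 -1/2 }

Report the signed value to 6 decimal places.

j₁+j₂−J=1  J+j₁−j₂=3  J−j₁+j₂=2  j₁+j₂+J+1=7
(j₁±m₁, j₂±m₂, J±M) = (3,1,1,2,3,2)
P² = 72/35
sum k=0..1:
  [0] +1/2 = 1/2
  [1] −1/12 = -1/12
S = 5/12
C² = P²·S² = 5/14 ; C = +0.597614

+√(5/14) = +0.597614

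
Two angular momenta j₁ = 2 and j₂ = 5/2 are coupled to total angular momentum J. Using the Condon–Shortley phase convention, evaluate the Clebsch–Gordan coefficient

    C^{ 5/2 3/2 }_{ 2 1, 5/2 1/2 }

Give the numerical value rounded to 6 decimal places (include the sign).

-0.414039

triangle: 2!·2!·3!/8! = 24/40320
(j±m)!: 3!·1!·3!·2!·4!·1! = 1728
prefactor² = (2J+1)·Δ·N² = 216/35
  k=0: +1/(0!·2!·1!·3!·1!·0!) = 1/12
  k=1: −1/(1!·1!·0!·2!·2!·1!) = -1/4
Σ = -1/6  ⇒  CG² = 216/35·(-1/6)² = 6/35
CG = −√(6/35) = -0.414039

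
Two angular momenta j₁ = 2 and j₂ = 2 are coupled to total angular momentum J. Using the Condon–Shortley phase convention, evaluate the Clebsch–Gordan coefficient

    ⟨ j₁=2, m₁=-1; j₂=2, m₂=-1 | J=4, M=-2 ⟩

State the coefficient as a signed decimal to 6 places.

triangle: 0!×4!×4!/9! = 576/362880
(j±m)!: 1!×3!×1!×3!×2!×6! = 51840
prefactor² = (2J+1)×Δ×N² = 5184/7
  k=0: +1/(0!×0!×3!×1!×1!×3!) = 1/36
Σ = 1/36  ⇒  CG² = 5184/7×1/36² = 4/7
CG = +√(4/7) = +0.755929

+√(4/7) = +0.755929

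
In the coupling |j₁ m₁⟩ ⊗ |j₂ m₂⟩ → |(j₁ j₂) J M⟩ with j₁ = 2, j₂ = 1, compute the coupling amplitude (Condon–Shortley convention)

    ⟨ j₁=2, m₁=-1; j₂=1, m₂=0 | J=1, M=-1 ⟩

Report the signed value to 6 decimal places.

j₁+j₂−J=2  J+j₁−j₂=2  J−j₁+j₂=0  j₁+j₂+J+1=5
(j₁±m₁, j₂±m₂, J±M) = (1,3,1,1,0,2)
P² = 6/5
sum k=1..1:
  [1] −1/2 = -1/2
S = -1/2
C² = P²·S² = 3/10 ; C = -0.547723

−√(3/10) ≈ -0.547723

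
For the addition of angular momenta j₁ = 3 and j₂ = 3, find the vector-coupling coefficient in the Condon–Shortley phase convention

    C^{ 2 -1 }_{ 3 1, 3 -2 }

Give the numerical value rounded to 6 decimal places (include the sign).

-0.422577  (= −√(5/28))

j₁+j₂−J=4  J+j₁−j₂=2  J−j₁+j₂=2  j₁+j₂+J+1=9
(j₁±m₁, j₂±m₂, J±M) = (4,2,1,5,1,3)
P² = 320/7
sum k=0..1:
  [0] +1/48 = 1/48
  [1] −1/12 = -1/12
S = -1/16
C² = P²·S² = 5/28 ; C = -0.422577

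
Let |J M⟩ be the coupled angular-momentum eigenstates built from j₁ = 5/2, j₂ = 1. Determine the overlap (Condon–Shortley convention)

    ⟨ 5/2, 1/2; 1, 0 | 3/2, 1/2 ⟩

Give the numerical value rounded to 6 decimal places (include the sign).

−√(2/5) = -0.632456

j₁+j₂−J=2  J+j₁−j₂=3  J−j₁+j₂=0  j₁+j₂+J+1=6
(j₁±m₁, j₂±m₂, J±M) = (3,2,1,1,2,1)
P² = 8/5
sum k=1..1:
  [1] −1/2 = -1/2
S = -1/2
C² = P²·S² = 2/5 ; C = -0.632456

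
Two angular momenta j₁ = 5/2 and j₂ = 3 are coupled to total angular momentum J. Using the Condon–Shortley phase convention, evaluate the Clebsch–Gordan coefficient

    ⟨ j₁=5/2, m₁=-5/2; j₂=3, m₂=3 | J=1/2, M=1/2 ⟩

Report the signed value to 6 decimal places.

−√(2/7) ≈ -0.534522

j₁+j₂−J=5  J+j₁−j₂=0  J−j₁+j₂=1  j₁+j₂+J+1=7
(j₁±m₁, j₂±m₂, J±M) = (0,5,6,0,1,0)
P² = 28800/7
sum k=5..5:
  [5] −1/120 = -1/120
S = -1/120
C² = P²·S² = 2/7 ; C = -0.534522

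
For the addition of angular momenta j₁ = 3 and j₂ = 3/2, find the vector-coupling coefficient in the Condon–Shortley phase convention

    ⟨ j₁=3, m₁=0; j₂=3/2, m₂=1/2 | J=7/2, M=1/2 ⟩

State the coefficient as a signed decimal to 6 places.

−√(2/21) = -0.308607

triangle: 1!*5!*2!/9! = 240/362880
(j±m)!: 3!*3!*2!*1!*4!*3! = 10368
prefactor² = (2J+1)*Δ*N² = 384/7
  k=0: +1/(0!*1!*3!*2!*2!*0!) = 1/24
  k=1: −1/(1!*0!*2!*1!*3!*1!) = -1/12
Σ = -1/24  ⇒  CG² = 384/7*(-1/24)² = 2/21
CG = −√(2/21) = -0.308607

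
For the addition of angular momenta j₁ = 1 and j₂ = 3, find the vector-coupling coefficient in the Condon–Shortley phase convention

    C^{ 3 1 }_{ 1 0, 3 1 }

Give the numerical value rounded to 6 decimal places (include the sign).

√[7·1!1!5!/8! · 1!1!4!2!4!2!] = √(48)
  +(−1)^0/∏(0,1,1,4,0,1)! = 1/24  (running 1/24)
  +(−1)^1/∏(1,0,0,3,1,2)! = -1/12  (running -1/24)
⟨..|..⟩ = √(48)·(-1/24) = -0.288675

−√(1/12) = -0.288675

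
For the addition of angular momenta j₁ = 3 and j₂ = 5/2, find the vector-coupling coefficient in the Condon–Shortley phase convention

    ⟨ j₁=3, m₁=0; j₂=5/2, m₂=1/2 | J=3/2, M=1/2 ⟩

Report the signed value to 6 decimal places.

+0.338062  (= +√(4/35))

√[4·4!2!1!/8! · 3!3!3!2!2!1!] = √(144/35)
  +(−1)^2/∏(2,2,1,1,1,0)! = 1/4  (running 1/4)
  +(−1)^3/∏(3,1,0,0,2,1)! = -1/12  (running 1/6)
⟨..|..⟩ = √(144/35)·(1/6) = +0.338062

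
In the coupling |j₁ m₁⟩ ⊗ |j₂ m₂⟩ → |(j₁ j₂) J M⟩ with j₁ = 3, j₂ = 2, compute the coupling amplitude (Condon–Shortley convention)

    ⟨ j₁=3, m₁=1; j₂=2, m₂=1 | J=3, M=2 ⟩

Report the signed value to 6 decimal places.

√[7·2!4!2!/9! · 4!2!3!1!5!1!] = √(64)
  +(−1)^1/∏(1,1,1,2,3,0)! = -1/12  (running -1/12)
  +(−1)^2/∏(2,0,0,1,4,1)! = 1/48  (running -1/16)
⟨..|..⟩ = √(64)·(-1/16) = -0.500000

−√(1/4) ≈ -0.500000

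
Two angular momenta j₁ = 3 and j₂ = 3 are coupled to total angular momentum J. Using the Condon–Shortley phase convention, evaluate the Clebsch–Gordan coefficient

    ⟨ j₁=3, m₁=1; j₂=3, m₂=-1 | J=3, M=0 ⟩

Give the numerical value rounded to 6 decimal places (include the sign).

j₁+j₂−J=3  J+j₁−j₂=3  J−j₁+j₂=3  j₁+j₂+J+1=10
(j₁±m₁, j₂±m₂, J±M) = (4,2,2,4,3,3)
P² = 864/25
sum k=0..2:
  [0] +1/24 = 1/24
  [1] −1/8 = -1/8
  [2] +1/72 = 1/72
S = -5/72
C² = P²·S² = 1/6 ; C = -0.408248

-0.408248  (= −√(1/6))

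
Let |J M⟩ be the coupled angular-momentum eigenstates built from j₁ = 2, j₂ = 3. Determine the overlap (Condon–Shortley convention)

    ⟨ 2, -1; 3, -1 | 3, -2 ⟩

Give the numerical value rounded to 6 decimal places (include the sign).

−√(1/4) = -0.500000

triangle: 2!×2!×4!/9! = 96/362880
(j±m)!: 1!×3!×2!×4!×1!×5! = 34560
prefactor² = (2J+1)×Δ×N² = 64
  k=1: −1/(1!×1!×2!×1!×0!×3!) = -1/12
  k=2: +1/(2!×0!×1!×0!×1!×4!) = 1/48
Σ = -1/16  ⇒  CG² = 64×(-1/16)² = 1/4
CG = −√(1/4) = -0.500000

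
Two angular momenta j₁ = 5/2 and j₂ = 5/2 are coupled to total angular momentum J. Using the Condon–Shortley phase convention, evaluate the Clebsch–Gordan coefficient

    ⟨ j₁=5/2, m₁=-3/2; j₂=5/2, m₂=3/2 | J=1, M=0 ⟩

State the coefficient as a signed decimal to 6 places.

-0.358569

triangle: 4!*1!*1!/7! = 24/5040
(j±m)!: 1!*4!*4!*1!*1!*1! = 576
prefactor² = (2J+1)*Δ*N² = 288/35
  k=3: −1/(3!*1!*1!*1!*0!*0!) = -1/6
  k=4: +1/(4!*0!*0!*0!*1!*1!) = 1/24
Σ = -1/8  ⇒  CG² = 288/35*(-1/8)² = 9/70
CG = −√(9/70) = -0.358569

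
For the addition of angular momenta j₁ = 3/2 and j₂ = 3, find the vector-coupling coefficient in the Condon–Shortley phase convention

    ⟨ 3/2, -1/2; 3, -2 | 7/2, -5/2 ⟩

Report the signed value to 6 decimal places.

j₁+j₂−J=1  J+j₁−j₂=2  J−j₁+j₂=5  j₁+j₂+J+1=9
(j₁±m₁, j₂±m₂, J±M) = (1,2,1,5,1,6)
P² = 6400/7
sum k=0..1:
  [0] +1/48 = 1/48
  [1] −1/120 = -1/120
S = 1/80
C² = P²·S² = 1/7 ; C = +0.377964

+√(1/7) = +0.377964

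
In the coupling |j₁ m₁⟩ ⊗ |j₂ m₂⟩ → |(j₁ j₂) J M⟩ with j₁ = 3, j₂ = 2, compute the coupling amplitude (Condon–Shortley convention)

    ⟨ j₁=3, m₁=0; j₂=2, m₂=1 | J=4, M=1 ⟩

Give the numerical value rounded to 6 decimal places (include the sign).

−√(3/14) ≈ -0.462910

j₁+j₂−J=1  J+j₁−j₂=5  J−j₁+j₂=3  j₁+j₂+J+1=10
(j₁±m₁, j₂±m₂, J±M) = (3,3,3,1,5,3)
P² = 1944/7
sum k=0..1:
  [0] +1/72 = 1/72
  [1] −1/24 = -1/24
S = -1/36
C² = P²·S² = 3/14 ; C = -0.462910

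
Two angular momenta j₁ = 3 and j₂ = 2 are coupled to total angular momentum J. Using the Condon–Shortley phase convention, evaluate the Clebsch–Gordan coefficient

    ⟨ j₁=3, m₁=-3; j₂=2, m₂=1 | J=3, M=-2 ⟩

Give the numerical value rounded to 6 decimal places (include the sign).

√[7·2!4!2!/9! · 0!6!3!1!1!5!] = √(960)
  +(−1)^2/∏(2,0,4,1,0,1)! = 1/48  (running 1/48)
⟨..|..⟩ = √(960)·(1/48) = +0.645497

+0.645497  (= +√(5/12))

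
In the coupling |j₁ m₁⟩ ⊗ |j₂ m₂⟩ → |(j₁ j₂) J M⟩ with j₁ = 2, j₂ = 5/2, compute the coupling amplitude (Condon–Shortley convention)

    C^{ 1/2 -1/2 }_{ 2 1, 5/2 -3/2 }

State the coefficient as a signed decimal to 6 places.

-0.516398  (= −√(4/15))

√[2·4!0!1!/6! · 3!1!1!4!0!1!] = √(48/5)
  +(−1)^1/∏(1,3,0,0,0,1)! = -1/6  (running -1/6)
⟨..|..⟩ = √(48/5)·(-1/6) = -0.516398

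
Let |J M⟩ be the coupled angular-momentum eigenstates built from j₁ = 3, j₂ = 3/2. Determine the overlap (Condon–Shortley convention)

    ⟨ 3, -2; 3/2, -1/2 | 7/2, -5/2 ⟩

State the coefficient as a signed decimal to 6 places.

-0.377964  (= −√(1/7))

√[8·1!5!2!/9! · 1!5!1!2!1!6!] = √(6400/7)
  +(−1)^0/∏(0,1,5,1,0,1)! = 1/120  (running 1/120)
  +(−1)^1/∏(1,0,4,0,1,2)! = -1/48  (running -1/80)
⟨..|..⟩ = √(6400/7)·(-1/80) = -0.377964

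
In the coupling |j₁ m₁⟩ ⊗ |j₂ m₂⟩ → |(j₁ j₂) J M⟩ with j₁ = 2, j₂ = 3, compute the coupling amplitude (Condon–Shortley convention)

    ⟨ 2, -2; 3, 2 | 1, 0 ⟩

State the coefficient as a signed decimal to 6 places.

+0.377964

triangle: 4!×0!×2!/7! = 48/5040
(j±m)!: 0!×4!×5!×1!×1!×1! = 2880
prefactor² = (2J+1)×Δ×N² = 576/7
  k=4: +1/(4!×0!×0!×1!×0!×1!) = 1/24
Σ = 1/24  ⇒  CG² = 576/7×1/24² = 1/7
CG = +√(1/7) = +0.377964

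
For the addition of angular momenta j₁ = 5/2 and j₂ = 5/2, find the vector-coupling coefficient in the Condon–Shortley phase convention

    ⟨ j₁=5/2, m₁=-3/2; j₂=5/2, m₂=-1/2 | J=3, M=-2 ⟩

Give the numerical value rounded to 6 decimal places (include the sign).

−√(1/12) = -0.288675

triangle: 2!×3!×3!/9! = 72/362880
(j±m)!: 1!×4!×2!×3!×1!×5! = 34560
prefactor² = (2J+1)×Δ×N² = 48
  k=1: −1/(1!×1!×3!×1!×0!×2!) = -1/12
  k=2: +1/(2!×0!×2!×0!×1!×3!) = 1/24
Σ = -1/24  ⇒  CG² = 48×(-1/24)² = 1/12
CG = −√(1/12) = -0.288675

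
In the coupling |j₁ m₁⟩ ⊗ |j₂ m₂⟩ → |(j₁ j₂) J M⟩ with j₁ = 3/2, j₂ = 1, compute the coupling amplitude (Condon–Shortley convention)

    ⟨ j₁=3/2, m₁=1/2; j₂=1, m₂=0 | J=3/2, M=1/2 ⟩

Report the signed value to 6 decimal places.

+0.258199

√[4·1!2!1!/5! · 2!1!1!1!2!1!] = √(4/15)
  +(−1)^0/∏(0,1,1,1,1,0)! = 1  (running 1)
  +(−1)^1/∏(1,0,0,0,2,1)! = -1/2  (running 1/2)
⟨..|..⟩ = √(4/15)·(1/2) = +0.258199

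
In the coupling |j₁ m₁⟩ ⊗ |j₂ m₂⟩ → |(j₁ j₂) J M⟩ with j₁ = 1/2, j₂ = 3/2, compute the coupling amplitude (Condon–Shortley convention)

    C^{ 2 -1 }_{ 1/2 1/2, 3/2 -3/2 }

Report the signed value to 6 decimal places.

+0.500000  (= +√(1/4))

triangle: 0!·1!·3!/5! = 6/120
(j±m)!: 1!·0!·0!·3!·1!·3! = 36
prefactor² = (2J+1)·Δ·N² = 9
  k=0: +1/(0!·0!·0!·0!·1!·3!) = 1/6
Σ = 1/6  ⇒  CG² = 9·1/6² = 1/4
CG = +√(1/4) = +0.500000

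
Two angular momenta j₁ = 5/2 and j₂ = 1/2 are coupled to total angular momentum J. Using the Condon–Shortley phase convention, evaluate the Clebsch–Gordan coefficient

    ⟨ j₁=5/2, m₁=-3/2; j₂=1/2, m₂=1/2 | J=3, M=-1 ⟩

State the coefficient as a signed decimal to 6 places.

triangle: 0!·5!·1!/7! = 120/5040
(j±m)!: 1!·4!·1!·0!·2!·4! = 1152
prefactor² = (2J+1)·Δ·N² = 192
  k=0: +1/(0!·0!·4!·1!·1!·0!) = 1/24
Σ = 1/24  ⇒  CG² = 192·1/24² = 1/3
CG = +√(1/3) = +0.577350

+√(1/3) ≈ +0.577350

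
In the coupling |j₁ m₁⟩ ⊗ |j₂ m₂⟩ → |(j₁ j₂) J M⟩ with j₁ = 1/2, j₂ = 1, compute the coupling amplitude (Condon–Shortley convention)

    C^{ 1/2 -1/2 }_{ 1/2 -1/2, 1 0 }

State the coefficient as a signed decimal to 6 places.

-0.577350  (= −√(1/3))

triangle: 1!·0!·1!/3! = 1/6
(j±m)!: 0!·1!·1!·1!·0!·1! = 1
prefactor² = (2J+1)·Δ·N² = 1/3
  k=1: −1/(1!·0!·0!·0!·0!·1!) = -1
Σ = -1  ⇒  CG² = 1/3·(-1)² = 1/3
CG = −√(1/3) = -0.577350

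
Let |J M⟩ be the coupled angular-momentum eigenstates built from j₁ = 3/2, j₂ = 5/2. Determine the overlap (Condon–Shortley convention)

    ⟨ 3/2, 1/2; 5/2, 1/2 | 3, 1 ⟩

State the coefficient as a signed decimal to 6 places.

+√(1/60) = +0.129099

√[7·1!2!4!/8! · 2!1!3!2!4!2!] = √(48/5)
  +(−1)^0/∏(0,1,1,3,1,1)! = 1/6  (running 1/6)
  +(−1)^1/∏(1,0,0,2,2,2)! = -1/8  (running 1/24)
⟨..|..⟩ = √(48/5)·(1/24) = +0.129099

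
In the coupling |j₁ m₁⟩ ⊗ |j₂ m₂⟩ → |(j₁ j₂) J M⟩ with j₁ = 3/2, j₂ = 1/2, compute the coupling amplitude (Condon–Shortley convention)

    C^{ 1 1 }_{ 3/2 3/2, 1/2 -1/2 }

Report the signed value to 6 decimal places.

+√(3/4) ≈ +0.866025

triangle: 1!*2!*0!/4! = 2/24
(j±m)!: 3!*0!*0!*1!*2!*0! = 12
prefactor² = (2J+1)*Δ*N² = 3
  k=0: +1/(0!*1!*0!*0!*2!*0!) = 1/2
Σ = 1/2  ⇒  CG² = 3*1/2² = 3/4
CG = +√(3/4) = +0.866025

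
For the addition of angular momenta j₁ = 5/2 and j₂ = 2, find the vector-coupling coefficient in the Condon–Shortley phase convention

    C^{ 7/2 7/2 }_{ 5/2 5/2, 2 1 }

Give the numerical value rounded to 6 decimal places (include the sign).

j₁+j₂−J=1  J+j₁−j₂=4  J−j₁+j₂=3  j₁+j₂+J+1=9
(j₁±m₁, j₂±m₂, J±M) = (5,0,3,1,7,0)
P² = 11520
sum k=0..0:
  [0] +1/144 = 1/144
S = 1/144
C² = P²·S² = 5/9 ; C = +0.745356

+0.745356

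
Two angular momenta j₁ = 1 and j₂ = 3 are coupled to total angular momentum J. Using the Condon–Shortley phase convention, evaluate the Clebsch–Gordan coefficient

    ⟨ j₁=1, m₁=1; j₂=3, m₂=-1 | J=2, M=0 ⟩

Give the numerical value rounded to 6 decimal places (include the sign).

+√(2/7) = +0.534522

triangle: 2!*0!*4!/7! = 48/5040
(j±m)!: 2!*0!*2!*4!*2!*2! = 384
prefactor² = (2J+1)*Δ*N² = 128/7
  k=0: +1/(0!*2!*0!*2!*0!*2!) = 1/8
Σ = 1/8  ⇒  CG² = 128/7*1/8² = 2/7
CG = +√(2/7) = +0.534522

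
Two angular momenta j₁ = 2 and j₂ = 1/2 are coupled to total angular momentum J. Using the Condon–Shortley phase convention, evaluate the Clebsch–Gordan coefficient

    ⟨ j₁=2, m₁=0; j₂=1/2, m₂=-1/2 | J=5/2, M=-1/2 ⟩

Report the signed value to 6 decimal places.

+√(3/5) = +0.774597

triangle: 0!·4!·1!/6! = 24/720
(j±m)!: 2!·2!·0!·1!·2!·3! = 48
prefactor² = (2J+1)·Δ·N² = 48/5
  k=0: +1/(0!·0!·2!·0!·2!·1!) = 1/4
Σ = 1/4  ⇒  CG² = 48/5·1/4² = 3/5
CG = +√(3/5) = +0.774597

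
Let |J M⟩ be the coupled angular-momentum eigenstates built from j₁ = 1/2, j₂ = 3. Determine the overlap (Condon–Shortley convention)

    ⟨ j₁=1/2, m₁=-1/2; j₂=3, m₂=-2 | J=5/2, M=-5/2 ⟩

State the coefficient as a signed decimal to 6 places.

√[6·1!0!5!/7! · 0!1!1!5!0!5!] = √(14400/7)
  +(−1)^1/∏(1,0,0,0,0,5)! = -1/120  (running -1/120)
⟨..|..⟩ = √(14400/7)·(-1/120) = -0.377964

−√(1/7) = -0.377964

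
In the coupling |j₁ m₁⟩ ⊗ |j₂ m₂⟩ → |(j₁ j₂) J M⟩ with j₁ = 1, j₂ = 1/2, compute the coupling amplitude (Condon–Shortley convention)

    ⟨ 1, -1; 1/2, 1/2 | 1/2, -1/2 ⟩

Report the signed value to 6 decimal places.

j₁+j₂−J=1  J+j₁−j₂=1  J−j₁+j₂=0  j₁+j₂+J+1=3
(j₁±m₁, j₂±m₂, J±M) = (0,2,1,0,0,1)
P² = 2/3
sum k=1..1:
  [1] −1/1 = -1
S = -1
C² = P²·S² = 2/3 ; C = -0.816497

-0.816497  (= −√(2/3))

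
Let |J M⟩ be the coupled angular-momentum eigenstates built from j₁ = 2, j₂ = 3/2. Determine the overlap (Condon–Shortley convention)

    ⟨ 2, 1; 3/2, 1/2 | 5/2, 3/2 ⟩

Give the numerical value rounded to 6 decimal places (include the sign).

+0.169031  (= +√(1/35))

√[6·1!3!2!/7! · 3!1!2!1!4!1!] = √(144/35)
  +(−1)^0/∏(0,1,1,2,2,0)! = 1/4  (running 1/4)
  +(−1)^1/∏(1,0,0,1,3,1)! = -1/6  (running 1/12)
⟨..|..⟩ = √(144/35)·(1/12) = +0.169031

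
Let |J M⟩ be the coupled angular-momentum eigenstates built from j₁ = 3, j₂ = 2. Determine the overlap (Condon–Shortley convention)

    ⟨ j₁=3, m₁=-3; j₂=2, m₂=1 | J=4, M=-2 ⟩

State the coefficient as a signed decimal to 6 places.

j₁+j₂−J=1  J+j₁−j₂=5  J−j₁+j₂=3  j₁+j₂+J+1=10
(j₁±m₁, j₂±m₂, J±M) = (0,6,3,1,2,6)
P² = 77760/7
sum k=1..1:
  [1] −1/240 = -1/240
S = -1/240
C² = P²·S² = 27/140 ; C = -0.439155

−√(27/140) = -0.439155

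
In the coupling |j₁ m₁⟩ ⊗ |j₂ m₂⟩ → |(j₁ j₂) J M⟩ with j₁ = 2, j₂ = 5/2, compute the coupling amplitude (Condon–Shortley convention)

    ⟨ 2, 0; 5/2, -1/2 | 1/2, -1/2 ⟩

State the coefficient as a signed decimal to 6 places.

+0.447214

triangle: 4!×0!×1!/6! = 24/720
(j±m)!: 2!×2!×2!×3!×0!×1! = 48
prefactor² = (2J+1)×Δ×N² = 16/5
  k=2: +1/(2!×2!×0!×0!×0!×1!) = 1/4
Σ = 1/4  ⇒  CG² = 16/5×1/4² = 1/5
CG = +√(1/5) = +0.447214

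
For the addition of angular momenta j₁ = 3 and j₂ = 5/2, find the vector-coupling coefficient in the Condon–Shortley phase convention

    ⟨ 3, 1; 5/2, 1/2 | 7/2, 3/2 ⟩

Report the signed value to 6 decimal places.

−√(5/21) = -0.487950

j₁+j₂−J=2  J+j₁−j₂=4  J−j₁+j₂=3  j₁+j₂+J+1=10
(j₁±m₁, j₂±m₂, J±M) = (4,2,3,2,5,2)
P² = 3072/35
sum k=0..2:
  [0] +1/48 = 1/48
  [1] −1/12 = -1/12
  [2] +1/96 = 1/96
S = -5/96
C² = P²·S² = 5/21 ; C = -0.487950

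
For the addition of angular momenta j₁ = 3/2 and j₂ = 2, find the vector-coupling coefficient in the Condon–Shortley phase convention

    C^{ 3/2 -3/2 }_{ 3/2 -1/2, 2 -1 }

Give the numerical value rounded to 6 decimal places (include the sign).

−√(2/5) ≈ -0.632456

√[4·2!1!2!/6! · 1!2!1!3!0!3!] = √(8/5)
  +(−1)^1/∏(1,1,1,0,0,2)! = -1/2  (running -1/2)
⟨..|..⟩ = √(8/5)·(-1/2) = -0.632456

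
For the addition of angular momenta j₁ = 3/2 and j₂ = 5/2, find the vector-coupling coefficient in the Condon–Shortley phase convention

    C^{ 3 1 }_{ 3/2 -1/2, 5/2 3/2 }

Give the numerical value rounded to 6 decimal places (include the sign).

j₁+j₂−J=1  J+j₁−j₂=2  J−j₁+j₂=4  j₁+j₂+J+1=8
(j₁±m₁, j₂±m₂, J±M) = (1,2,4,1,4,2)
P² = 96/5
sum k=0..1:
  [0] +1/48 = 1/48
  [1] −1/6 = -1/6
S = -7/48
C² = P²·S² = 49/120 ; C = -0.639010

−√(49/120) ≈ -0.639010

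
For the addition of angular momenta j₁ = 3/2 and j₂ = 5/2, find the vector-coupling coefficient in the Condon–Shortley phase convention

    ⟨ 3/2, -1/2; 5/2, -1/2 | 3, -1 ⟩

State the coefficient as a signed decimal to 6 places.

-0.129099

triangle: 1!·2!·4!/8! = 48/40320
(j±m)!: 1!·2!·2!·3!·2!·4! = 1152
prefactor² = (2J+1)·Δ·N² = 48/5
  k=0: +1/(0!·1!·2!·2!·0!·2!) = 1/8
  k=1: −1/(1!·0!·1!·1!·1!·3!) = -1/6
Σ = -1/24  ⇒  CG² = 48/5·(-1/24)² = 1/60
CG = −√(1/60) = -0.129099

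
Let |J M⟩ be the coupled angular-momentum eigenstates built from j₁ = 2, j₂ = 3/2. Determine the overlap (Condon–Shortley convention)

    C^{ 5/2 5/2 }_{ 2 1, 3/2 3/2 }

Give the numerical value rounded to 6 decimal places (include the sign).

-0.654654

triangle: 1!×3!×2!/7! = 12/5040
(j±m)!: 3!×1!×3!×0!×5!×0! = 4320
prefactor² = (2J+1)×Δ×N² = 432/7
  k=1: −1/(1!×0!×0!×2!×3!×0!) = -1/12
Σ = -1/12  ⇒  CG² = 432/7×(-1/12)² = 3/7
CG = −√(3/7) = -0.654654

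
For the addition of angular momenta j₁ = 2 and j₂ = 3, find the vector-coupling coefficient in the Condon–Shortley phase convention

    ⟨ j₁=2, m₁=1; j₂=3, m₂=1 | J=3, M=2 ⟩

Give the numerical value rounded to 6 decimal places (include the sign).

j₁+j₂−J=2  J+j₁−j₂=2  J−j₁+j₂=4  j₁+j₂+J+1=9
(j₁±m₁, j₂±m₂, J±M) = (3,1,4,2,5,1)
P² = 64
sum k=0..1:
  [0] +1/48 = 1/48
  [1] −1/12 = -1/12
S = -1/16
C² = P²·S² = 1/4 ; C = -0.500000

−√(1/4) ≈ -0.500000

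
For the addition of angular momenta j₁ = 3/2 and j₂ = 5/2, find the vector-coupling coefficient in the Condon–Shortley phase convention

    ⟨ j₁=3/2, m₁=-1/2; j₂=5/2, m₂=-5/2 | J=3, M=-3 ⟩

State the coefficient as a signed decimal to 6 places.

+√(5/8) = +0.790569

j₁+j₂−J=1  J+j₁−j₂=2  J−j₁+j₂=4  j₁+j₂+J+1=8
(j₁±m₁, j₂±m₂, J±M) = (1,2,0,5,0,6)
P² = 1440
sum k=0..0:
  [0] +1/48 = 1/48
S = 1/48
C² = P²·S² = 5/8 ; C = +0.790569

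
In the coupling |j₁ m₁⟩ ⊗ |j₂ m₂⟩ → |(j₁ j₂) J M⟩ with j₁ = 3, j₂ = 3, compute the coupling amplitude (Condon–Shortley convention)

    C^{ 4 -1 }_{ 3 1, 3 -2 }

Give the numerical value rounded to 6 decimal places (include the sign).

+√(16/77) ≈ +0.455842

j₁+j₂−J=2  J+j₁−j₂=4  J−j₁+j₂=4  j₁+j₂+J+1=11
(j₁±m₁, j₂±m₂, J±M) = (4,2,1,5,3,5)
P² = 82944/77
sum k=0..1:
  [0] +1/48 = 1/48
  [1] −1/144 = -1/144
S = 1/72
C² = P²·S² = 16/77 ; C = +0.455842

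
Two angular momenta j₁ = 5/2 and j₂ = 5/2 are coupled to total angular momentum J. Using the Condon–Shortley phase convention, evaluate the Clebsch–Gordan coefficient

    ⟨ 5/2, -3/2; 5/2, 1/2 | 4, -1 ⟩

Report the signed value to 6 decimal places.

√[9·1!4!4!/10! · 1!4!3!2!3!5!] = √(10368/35)
  +(−1)^0/∏(0,1,4,3,0,1)! = 1/144  (running 1/144)
  +(−1)^1/∏(1,0,3,2,1,2)! = -1/24  (running -5/144)
⟨..|..⟩ = √(10368/35)·(-5/144) = -0.597614

-0.597614  (= −√(5/14))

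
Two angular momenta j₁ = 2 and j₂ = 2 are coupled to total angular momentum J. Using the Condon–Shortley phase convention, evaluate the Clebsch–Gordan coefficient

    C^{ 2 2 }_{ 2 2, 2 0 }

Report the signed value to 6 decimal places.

+√(2/7) ≈ +0.534522

triangle: 2!×2!×2!/7! = 8/5040
(j±m)!: 4!×0!×2!×2!×4!×0! = 2304
prefactor² = (2J+1)×Δ×N² = 128/7
  k=0: +1/(0!×2!×0!×2!×2!×0!) = 1/8
Σ = 1/8  ⇒  CG² = 128/7×1/8² = 2/7
CG = +√(2/7) = +0.534522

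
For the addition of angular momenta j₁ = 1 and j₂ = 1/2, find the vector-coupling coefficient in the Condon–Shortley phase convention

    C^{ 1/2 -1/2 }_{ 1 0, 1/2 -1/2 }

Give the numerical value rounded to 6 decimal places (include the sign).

j₁+j₂−J=1  J+j₁−j₂=1  J−j₁+j₂=0  j₁+j₂+J+1=3
(j₁±m₁, j₂±m₂, J±M) = (1,1,0,1,0,1)
P² = 1/3
sum k=0..0:
  [0] +1/1 = 1
S = 1
C² = P²·S² = 1/3 ; C = +0.577350

+√(1/3) = +0.577350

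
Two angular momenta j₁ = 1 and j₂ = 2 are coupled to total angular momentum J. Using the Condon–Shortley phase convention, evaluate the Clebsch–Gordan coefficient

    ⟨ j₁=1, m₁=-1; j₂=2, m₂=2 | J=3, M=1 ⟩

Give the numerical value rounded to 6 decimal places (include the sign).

+√(1/15) ≈ +0.258199

√[7·0!2!4!/7! · 0!2!4!0!4!2!] = √(768/5)
  +(−1)^0/∏(0,0,2,4,0,0)! = 1/48  (running 1/48)
⟨..|..⟩ = √(768/5)·(1/48) = +0.258199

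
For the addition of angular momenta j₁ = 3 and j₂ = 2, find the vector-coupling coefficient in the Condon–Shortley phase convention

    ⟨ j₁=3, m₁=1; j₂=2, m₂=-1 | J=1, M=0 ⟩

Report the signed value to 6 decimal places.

triangle: 4!·2!·0!/7! = 48/5040
(j±m)!: 4!·2!·1!·3!·1!·1! = 288
prefactor² = (2J+1)·Δ·N² = 288/35
  k=1: −1/(1!·3!·1!·0!·1!·0!) = -1/6
Σ = -1/6  ⇒  CG² = 288/35·(-1/6)² = 8/35
CG = −√(8/35) = -0.478091

−√(8/35) ≈ -0.478091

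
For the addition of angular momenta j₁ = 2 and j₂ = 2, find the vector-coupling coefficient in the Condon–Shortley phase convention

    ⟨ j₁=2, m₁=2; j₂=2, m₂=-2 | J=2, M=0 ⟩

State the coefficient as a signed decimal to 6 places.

+√(2/7) = +0.534522

√[5·2!2!2!/7! · 4!0!0!4!2!2!] = √(128/7)
  +(−1)^0/∏(0,2,0,0,2,2)! = 1/8  (running 1/8)
⟨..|..⟩ = √(128/7)·(1/8) = +0.534522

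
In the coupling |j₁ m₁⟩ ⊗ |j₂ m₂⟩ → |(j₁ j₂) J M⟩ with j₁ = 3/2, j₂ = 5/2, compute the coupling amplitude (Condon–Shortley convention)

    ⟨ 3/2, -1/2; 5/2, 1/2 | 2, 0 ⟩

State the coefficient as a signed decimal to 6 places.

j₁+j₂−J=2  J+j₁−j₂=1  J−j₁+j₂=3  j₁+j₂+J+1=7
(j₁±m₁, j₂±m₂, J±M) = (1,2,3,2,2,2)
P² = 8/7
sum k=1..2:
  [1] −1/2 = -1/2
  [2] +1/4 = 1/4
S = -1/4
C² = P²·S² = 1/14 ; C = -0.267261

-0.267261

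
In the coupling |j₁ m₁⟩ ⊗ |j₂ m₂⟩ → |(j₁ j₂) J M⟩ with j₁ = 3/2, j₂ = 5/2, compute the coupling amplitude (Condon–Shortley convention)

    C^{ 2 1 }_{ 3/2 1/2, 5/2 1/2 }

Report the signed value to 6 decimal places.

-0.545545

j₁+j₂−J=2  J+j₁−j₂=1  J−j₁+j₂=3  j₁+j₂+J+1=7
(j₁±m₁, j₂±m₂, J±M) = (2,1,3,2,3,1)
P² = 12/7
sum k=0..1:
  [0] +1/12 = 1/12
  [1] −1/2 = -1/2
S = -5/12
C² = P²·S² = 25/84 ; C = -0.545545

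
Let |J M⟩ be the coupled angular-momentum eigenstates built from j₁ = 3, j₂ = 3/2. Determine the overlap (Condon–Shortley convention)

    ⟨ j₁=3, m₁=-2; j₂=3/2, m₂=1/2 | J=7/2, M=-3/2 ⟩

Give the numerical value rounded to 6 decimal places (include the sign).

triangle: 1!·5!·2!/9! = 240/362880
(j±m)!: 1!·5!·2!·1!·2!·5! = 57600
prefactor² = (2J+1)·Δ·N² = 6400/21
  k=0: +1/(0!·1!·5!·2!·0!·0!) = 1/240
  k=1: −1/(1!·0!·4!·1!·1!·1!) = -1/24
Σ = -3/80  ⇒  CG² = 6400/21·(-3/80)² = 3/7
CG = −√(3/7) = -0.654654

−√(3/7) ≈ -0.654654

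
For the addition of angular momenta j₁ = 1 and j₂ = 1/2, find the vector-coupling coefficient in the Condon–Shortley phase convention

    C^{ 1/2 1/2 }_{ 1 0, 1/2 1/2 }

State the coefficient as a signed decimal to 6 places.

√[2·1!1!0!/3! · 1!1!1!0!1!0!] = √(1/3)
  +(−1)^1/∏(1,0,0,0,1,0)! = -1  (running -1)
⟨..|..⟩ = √(1/3)·(-1) = -0.577350

−√(1/3) = -0.577350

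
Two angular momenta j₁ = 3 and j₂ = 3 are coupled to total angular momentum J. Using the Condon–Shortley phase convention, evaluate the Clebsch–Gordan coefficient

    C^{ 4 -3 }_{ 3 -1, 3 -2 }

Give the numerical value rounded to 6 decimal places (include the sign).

√[9·2!4!4!/11! · 2!4!1!5!1!7!] = √(82944/11)
  +(−1)^0/∏(0,2,4,1,0,3)! = 1/288  (running 1/288)
  +(−1)^1/∏(1,1,3,0,1,4)! = -1/144  (running -1/288)
⟨..|..⟩ = √(82944/11)·(-1/288) = -0.301511

−√(1/11) ≈ -0.301511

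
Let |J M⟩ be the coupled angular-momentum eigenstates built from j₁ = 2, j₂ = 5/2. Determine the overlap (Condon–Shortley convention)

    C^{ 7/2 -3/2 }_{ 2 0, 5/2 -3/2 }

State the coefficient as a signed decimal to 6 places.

triangle: 1!*3!*4!/9! = 144/362880
(j±m)!: 2!*2!*1!*4!*2!*5! = 23040
prefactor² = (2J+1)*Δ*N² = 512/7
  k=0: +1/(0!*1!*2!*1!*1!*3!) = 1/12
  k=1: −1/(1!*0!*1!*0!*2!*4!) = -1/48
Σ = 1/16  ⇒  CG² = 512/7*1/16² = 2/7
CG = +√(2/7) = +0.534522

+√(2/7) = +0.534522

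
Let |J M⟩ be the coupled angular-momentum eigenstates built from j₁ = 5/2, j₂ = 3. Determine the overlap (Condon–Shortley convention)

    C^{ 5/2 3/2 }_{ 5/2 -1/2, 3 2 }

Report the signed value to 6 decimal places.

triangle: 3!·2!·3!/9! = 72/362880
(j±m)!: 2!·3!·5!·1!·4!·1! = 34560
prefactor² = (2J+1)·Δ·N² = 288/7
  k=2: +1/(2!·1!·1!·3!·1!·0!) = 1/12
  k=3: −1/(3!·0!·0!·2!·2!·1!) = -1/24
Σ = 1/24  ⇒  CG² = 288/7·1/24² = 1/14
CG = +√(1/14) = +0.267261

+0.267261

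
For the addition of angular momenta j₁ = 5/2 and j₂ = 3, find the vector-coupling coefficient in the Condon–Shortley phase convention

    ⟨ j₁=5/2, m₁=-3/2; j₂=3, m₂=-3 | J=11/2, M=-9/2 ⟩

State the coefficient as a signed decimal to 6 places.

√[12·0!5!6!/12! · 1!4!0!6!1!10!] = √(1492992000/11)
  +(−1)^0/∏(0,0,4,0,1,6)! = 1/17280  (running 1/17280)
⟨..|..⟩ = √(1492992000/11)·(1/17280) = +0.674200

+√(5/11) ≈ +0.674200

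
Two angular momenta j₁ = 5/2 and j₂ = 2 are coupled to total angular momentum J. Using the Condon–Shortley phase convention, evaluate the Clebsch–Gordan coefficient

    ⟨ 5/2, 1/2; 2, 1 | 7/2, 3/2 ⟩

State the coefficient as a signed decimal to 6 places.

-0.308607  (= −√(2/21))

triangle: 1!·4!·3!/9! = 144/362880
(j±m)!: 3!·2!·3!·1!·5!·2! = 17280
prefactor² = (2J+1)·Δ·N² = 384/7
  k=0: +1/(0!·1!·2!·3!·2!·0!) = 1/24
  k=1: −1/(1!·0!·1!·2!·3!·1!) = -1/12
Σ = -1/24  ⇒  CG² = 384/7·(-1/24)² = 2/21
CG = −√(2/21) = -0.308607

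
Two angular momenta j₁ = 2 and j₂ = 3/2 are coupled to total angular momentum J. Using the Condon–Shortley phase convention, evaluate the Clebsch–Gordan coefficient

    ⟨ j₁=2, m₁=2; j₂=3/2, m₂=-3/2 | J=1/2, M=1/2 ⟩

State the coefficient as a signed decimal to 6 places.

j₁+j₂−J=3  J+j₁−j₂=1  J−j₁+j₂=0  j₁+j₂+J+1=5
(j₁±m₁, j₂±m₂, J±M) = (4,0,0,3,1,0)
P² = 72/5
sum k=0..0:
  [0] +1/6 = 1/6
S = 1/6
C² = P²·S² = 2/5 ; C = +0.632456

+√(2/5) ≈ +0.632456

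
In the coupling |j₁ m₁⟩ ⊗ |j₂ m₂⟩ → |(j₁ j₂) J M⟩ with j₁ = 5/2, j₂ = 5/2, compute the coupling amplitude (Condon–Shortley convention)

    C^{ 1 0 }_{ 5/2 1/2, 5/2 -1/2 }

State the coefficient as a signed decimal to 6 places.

triangle: 4!*1!*1!/7! = 24/5040
(j±m)!: 3!*2!*2!*3!*1!*1! = 144
prefactor² = (2J+1)*Δ*N² = 72/35
  k=1: −1/(1!*3!*1!*1!*0!*0!) = -1/6
  k=2: +1/(2!*2!*0!*0!*1!*1!) = 1/4
Σ = 1/12  ⇒  CG² = 72/35*1/12² = 1/70
CG = +√(1/70) = +0.119523

+√(1/70) = +0.119523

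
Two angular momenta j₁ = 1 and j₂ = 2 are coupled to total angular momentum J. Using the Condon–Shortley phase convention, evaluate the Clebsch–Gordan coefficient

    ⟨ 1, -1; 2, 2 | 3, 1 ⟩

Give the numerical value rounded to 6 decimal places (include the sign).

√[7·0!2!4!/7! · 0!2!4!0!4!2!] = √(768/5)
  +(−1)^0/∏(0,0,2,4,0,0)! = 1/48  (running 1/48)
⟨..|..⟩ = √(768/5)·(1/48) = +0.258199

+√(1/15) ≈ +0.258199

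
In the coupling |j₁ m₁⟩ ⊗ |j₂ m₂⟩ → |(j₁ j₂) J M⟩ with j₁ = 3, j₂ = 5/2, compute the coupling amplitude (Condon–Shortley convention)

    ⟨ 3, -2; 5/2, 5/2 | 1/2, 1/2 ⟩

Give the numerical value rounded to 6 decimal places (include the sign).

−√(1/21) ≈ -0.218218

triangle: 5!×1!×0!/7! = 120/5040
(j±m)!: 1!×5!×5!×0!×1!×0! = 14400
prefactor² = (2J+1)×Δ×N² = 4800/7
  k=5: −1/(5!×0!×0!×0!×1!×0!) = -1/120
Σ = -1/120  ⇒  CG² = 4800/7×(-1/120)² = 1/21
CG = −√(1/21) = -0.218218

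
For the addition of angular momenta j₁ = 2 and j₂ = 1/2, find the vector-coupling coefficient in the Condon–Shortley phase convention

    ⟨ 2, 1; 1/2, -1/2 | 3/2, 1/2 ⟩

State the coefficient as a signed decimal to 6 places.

triangle: 1!*3!*0!/5! = 6/120
(j±m)!: 3!*1!*0!*1!*2!*1! = 12
prefactor² = (2J+1)*Δ*N² = 12/5
  k=0: +1/(0!*1!*1!*0!*2!*0!) = 1/2
Σ = 1/2  ⇒  CG² = 12/5*1/2² = 3/5
CG = +√(3/5) = +0.774597

+√(3/5) = +0.774597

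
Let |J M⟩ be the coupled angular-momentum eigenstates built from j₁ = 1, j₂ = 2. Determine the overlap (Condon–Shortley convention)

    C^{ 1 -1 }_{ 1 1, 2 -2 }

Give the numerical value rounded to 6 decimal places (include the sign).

+√(3/5) ≈ +0.774597

√[3·2!0!2!/5! · 2!0!0!4!0!2!] = √(48/5)
  +(−1)^0/∏(0,2,0,0,0,2)! = 1/4  (running 1/4)
⟨..|..⟩ = √(48/5)·(1/4) = +0.774597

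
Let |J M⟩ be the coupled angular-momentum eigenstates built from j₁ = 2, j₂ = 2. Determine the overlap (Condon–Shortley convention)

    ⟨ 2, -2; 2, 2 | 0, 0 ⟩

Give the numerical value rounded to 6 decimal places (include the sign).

+√(1/5) = +0.447214

triangle: 4!*0!*0!/5! = 24/120
(j±m)!: 0!*4!*4!*0!*0!*0! = 576
prefactor² = (2J+1)*Δ*N² = 576/5
  k=4: +1/(4!*0!*0!*0!*0!*0!) = 1/24
Σ = 1/24  ⇒  CG² = 576/5*1/24² = 1/5
CG = +√(1/5) = +0.447214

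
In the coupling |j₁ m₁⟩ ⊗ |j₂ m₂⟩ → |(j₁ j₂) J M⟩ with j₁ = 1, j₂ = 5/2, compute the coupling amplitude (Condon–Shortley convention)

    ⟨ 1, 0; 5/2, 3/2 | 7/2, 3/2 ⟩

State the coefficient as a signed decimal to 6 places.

triangle: 0!×2!×5!/8! = 240/40320
(j±m)!: 1!×1!×4!×1!×5!×2! = 5760
prefactor² = (2J+1)×Δ×N² = 1920/7
  k=0: +1/(0!×0!×1!×4!×1!×1!) = 1/24
Σ = 1/24  ⇒  CG² = 1920/7×1/24² = 10/21
CG = +√(10/21) = +0.690066

+√(10/21) ≈ +0.690066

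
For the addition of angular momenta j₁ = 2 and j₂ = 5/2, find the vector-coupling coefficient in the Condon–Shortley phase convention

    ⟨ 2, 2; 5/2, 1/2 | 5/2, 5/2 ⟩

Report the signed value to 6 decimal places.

triangle: 2!*2!*3!/8! = 24/40320
(j±m)!: 4!*0!*3!*2!*5!*0! = 34560
prefactor² = (2J+1)*Δ*N² = 864/7
  k=0: +1/(0!*2!*0!*3!*2!*0!) = 1/24
Σ = 1/24  ⇒  CG² = 864/7*1/24² = 3/14
CG = +√(3/14) = +0.462910

+√(3/14) = +0.462910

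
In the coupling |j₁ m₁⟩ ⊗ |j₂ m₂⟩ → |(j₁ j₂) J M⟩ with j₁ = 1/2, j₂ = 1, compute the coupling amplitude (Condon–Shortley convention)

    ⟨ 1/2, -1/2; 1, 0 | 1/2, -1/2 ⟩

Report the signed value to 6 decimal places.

j₁+j₂−J=1  J+j₁−j₂=0  J−j₁+j₂=1  j₁+j₂+J+1=3
(j₁±m₁, j₂±m₂, J±M) = (0,1,1,1,0,1)
P² = 1/3
sum k=1..1:
  [1] −1/1 = -1
S = -1
C² = P²·S² = 1/3 ; C = -0.577350

−√(1/3) = -0.577350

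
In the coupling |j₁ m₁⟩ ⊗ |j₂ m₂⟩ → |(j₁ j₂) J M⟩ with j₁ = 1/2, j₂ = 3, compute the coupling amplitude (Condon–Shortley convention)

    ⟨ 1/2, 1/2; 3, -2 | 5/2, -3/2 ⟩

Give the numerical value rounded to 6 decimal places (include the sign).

√[6·1!0!5!/7! · 1!0!1!5!1!4!] = √(2880/7)
  +(−1)^0/∏(0,1,0,1,0,4)! = 1/24  (running 1/24)
⟨..|..⟩ = √(2880/7)·(1/24) = +0.845154

+0.845154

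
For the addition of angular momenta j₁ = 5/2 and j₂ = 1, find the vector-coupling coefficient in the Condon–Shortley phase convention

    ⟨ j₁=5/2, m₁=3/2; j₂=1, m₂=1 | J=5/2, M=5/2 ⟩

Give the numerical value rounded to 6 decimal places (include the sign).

-0.534522

√[6·1!4!1!/7! · 4!1!2!0!5!0!] = √(1152/7)
  +(−1)^1/∏(1,0,0,1,4,0)! = -1/24  (running -1/24)
⟨..|..⟩ = √(1152/7)·(-1/24) = -0.534522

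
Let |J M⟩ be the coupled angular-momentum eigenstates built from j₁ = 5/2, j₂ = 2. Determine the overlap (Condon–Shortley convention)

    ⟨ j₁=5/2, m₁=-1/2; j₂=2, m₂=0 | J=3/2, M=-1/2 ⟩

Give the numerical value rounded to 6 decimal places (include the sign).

+√(2/35) = +0.239046

j₁+j₂−J=3  J+j₁−j₂=2  J−j₁+j₂=1  j₁+j₂+J+1=7
(j₁±m₁, j₂±m₂, J±M) = (2,3,2,2,1,2)
P² = 32/35
sum k=1..2:
  [1] −1/4 = -1/4
  [2] +1/2 = 1/2
S = 1/4
C² = P²·S² = 2/35 ; C = +0.239046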